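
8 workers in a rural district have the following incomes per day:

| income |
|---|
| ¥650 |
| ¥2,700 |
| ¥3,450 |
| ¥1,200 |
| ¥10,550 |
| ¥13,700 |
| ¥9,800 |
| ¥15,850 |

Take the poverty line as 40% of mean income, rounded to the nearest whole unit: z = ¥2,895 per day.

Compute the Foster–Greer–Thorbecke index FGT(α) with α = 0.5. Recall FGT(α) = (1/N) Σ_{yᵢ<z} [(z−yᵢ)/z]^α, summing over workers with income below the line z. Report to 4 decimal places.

Incomes under z: ¥650, ¥1,200, ¥2,700 (q = 3 of N = 8).
Normalized shortfalls: (2895−650)/2895 = 0.7755; (2895−1200)/2895 = 0.5855; (2895−2700)/2895 = 0.0674.
Raised to α = 0.5: 0.88061; 0.76517; 0.25953.
Sum = 1.905318; FGT(0.5) = 1.905318 / 8 = 0.2382.

0.2382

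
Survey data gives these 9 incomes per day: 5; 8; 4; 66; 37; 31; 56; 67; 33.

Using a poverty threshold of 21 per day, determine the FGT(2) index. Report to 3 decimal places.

0.180

Poor units: 4, 5, 8 (q = 3 of N = 9).
Normalized shortfalls: (21−4)/21 = 0.8095; (21−5)/21 = 0.7619; (21−8)/21 = 0.6190.
Squared: 0.6553; 0.5805; 0.3832.
Sum = 1.619048; P₂ = 1.619048 / 9 = 0.180.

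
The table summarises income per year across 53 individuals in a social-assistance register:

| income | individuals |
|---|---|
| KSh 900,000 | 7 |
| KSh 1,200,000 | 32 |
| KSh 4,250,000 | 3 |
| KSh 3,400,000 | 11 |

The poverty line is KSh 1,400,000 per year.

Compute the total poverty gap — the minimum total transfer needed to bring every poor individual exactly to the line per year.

KSh 9,900,000

Incomes under z: 7×KSh 900,000, 32×KSh 1,200,000 (q = 39 of N = 53).
Individual gaps: 7×(1400000−900000) = 3500000; 32×(1400000−1200000) = 6400000.
Aggregate gap = KSh 9,900,000.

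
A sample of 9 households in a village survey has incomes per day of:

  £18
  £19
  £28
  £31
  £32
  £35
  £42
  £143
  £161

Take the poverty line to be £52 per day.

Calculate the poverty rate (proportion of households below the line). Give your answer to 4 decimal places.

0.7778

7 of the 9 households have income below £52.
H = 7/9 = 0.7778.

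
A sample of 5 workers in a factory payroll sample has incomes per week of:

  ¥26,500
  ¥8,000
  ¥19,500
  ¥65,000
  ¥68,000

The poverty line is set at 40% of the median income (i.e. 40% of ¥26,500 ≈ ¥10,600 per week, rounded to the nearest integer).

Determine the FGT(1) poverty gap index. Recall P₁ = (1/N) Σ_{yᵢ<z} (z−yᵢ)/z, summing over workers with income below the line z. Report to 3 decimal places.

Below the line: ¥8,000 (q = 1 of N = 5).
Normalized shortfalls: (10600−8000)/10600 = 0.2453.
Σ = 0.245283. Dividing by the full population N = 5 gives P₁ = 0.049.

0.049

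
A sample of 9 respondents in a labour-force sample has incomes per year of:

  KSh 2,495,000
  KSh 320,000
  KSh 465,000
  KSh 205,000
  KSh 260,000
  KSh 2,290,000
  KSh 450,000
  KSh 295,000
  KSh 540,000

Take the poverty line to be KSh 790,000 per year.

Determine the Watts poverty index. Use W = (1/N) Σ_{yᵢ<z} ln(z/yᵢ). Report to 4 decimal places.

Poor units: KSh 205,000, KSh 260,000, KSh 295,000, KSh 320,000, KSh 450,000, KSh 465,000, KSh 540,000 (q = 7 of N = 9).
Log shortfalls: ln(790000/205000) = 1.3490; ln(790000/260000) = 1.1114; ln(790000/295000) = 0.9851; ln(790000/320000) = 0.9037; ln(790000/450000) = 0.5628; ln(790000/465000) = 0.5300; ln(790000/540000) = 0.3805.
W = 5.822389 / 9 = 0.6469.

0.6469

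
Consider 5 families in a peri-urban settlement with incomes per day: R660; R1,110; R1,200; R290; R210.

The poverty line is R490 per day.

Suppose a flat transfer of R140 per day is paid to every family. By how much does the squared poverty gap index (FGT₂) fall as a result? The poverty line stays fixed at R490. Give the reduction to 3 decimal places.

0.079

Before: below the line — R210, R290; squared poverty gap index (FGT₂) = 0.09863.
After the R140 transfer: below the line — R350, R430; squared poverty gap index (FGT₂) = 0.01933.
Reduction = 0.09863 − 0.01933 = 0.079.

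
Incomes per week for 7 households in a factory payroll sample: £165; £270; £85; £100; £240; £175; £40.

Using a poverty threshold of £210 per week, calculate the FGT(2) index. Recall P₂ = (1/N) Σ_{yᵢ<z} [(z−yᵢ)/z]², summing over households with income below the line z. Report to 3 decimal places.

Poor units: £40, £85, £100, £165, £175 (q = 5 of N = 7).
Normalized shortfalls: (210−40)/210 = 0.8095; (210−85)/210 = 0.5952; (210−100)/210 = 0.5238; (210−165)/210 = 0.2143; (210−175)/210 = 0.1667.
Squared: 0.6553; 0.3543; 0.2744; 0.0459; 0.0278.
Sum = 1.357710; P₂ = 1.357710 / 7 = 0.194.

0.194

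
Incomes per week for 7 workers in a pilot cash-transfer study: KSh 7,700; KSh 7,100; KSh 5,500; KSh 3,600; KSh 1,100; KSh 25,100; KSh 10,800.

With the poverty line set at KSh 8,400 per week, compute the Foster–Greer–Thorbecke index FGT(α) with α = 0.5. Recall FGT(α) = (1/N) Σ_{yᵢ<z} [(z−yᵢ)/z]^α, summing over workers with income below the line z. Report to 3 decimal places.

Incomes under z: KSh 1,100, KSh 3,600, KSh 5,500, KSh 7,100, KSh 7,700 (q = 5 of N = 7).
Normalized shortfalls: (8400−1100)/8400 = 0.8690; (8400−3600)/8400 = 0.5714; (8400−5500)/8400 = 0.3452; (8400−7100)/8400 = 0.1548; (8400−7700)/8400 = 0.0833.
Raised to α = 0.5: 0.93223; 0.75593; 0.58757; 0.39340; 0.28868.
Sum = 2.957799; FGT(0.5) = 2.957799 / 7 = 0.423.

0.423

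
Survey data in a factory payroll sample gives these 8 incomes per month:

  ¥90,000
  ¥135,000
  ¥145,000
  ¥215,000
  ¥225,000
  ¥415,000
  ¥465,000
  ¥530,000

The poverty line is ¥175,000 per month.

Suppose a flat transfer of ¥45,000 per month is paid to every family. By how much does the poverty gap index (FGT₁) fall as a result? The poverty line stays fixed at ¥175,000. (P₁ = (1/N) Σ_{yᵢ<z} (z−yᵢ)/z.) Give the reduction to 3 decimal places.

0.082

Before: below the line — ¥90,000, ¥135,000, ¥145,000; poverty gap index (FGT₁) = 0.11071.
After the ¥45,000 transfer: below the line — ¥135,000; poverty gap index (FGT₁) = 0.02857.
Reduction = 0.11071 − 0.02857 = 0.082.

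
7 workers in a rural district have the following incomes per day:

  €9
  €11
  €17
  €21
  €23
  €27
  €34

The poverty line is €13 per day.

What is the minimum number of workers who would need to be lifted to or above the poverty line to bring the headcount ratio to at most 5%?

2

2 of the 7 workers are poor, so H = 2/7 = 0.286.
A headcount ratio of at most 5% allows at most ⌊0.05 × 7⌋ = 0 poor workers.
So at least 2 − 0 = 2 must be lifted.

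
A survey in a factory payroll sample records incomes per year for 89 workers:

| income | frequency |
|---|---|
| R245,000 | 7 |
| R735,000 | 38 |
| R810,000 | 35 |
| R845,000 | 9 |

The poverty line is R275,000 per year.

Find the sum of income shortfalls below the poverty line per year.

Below z: 7×R245,000 (q = 7 of N = 89).
Individual gaps: 7×(275000−245000) = 210000.
Aggregate gap = R210,000.

R210,000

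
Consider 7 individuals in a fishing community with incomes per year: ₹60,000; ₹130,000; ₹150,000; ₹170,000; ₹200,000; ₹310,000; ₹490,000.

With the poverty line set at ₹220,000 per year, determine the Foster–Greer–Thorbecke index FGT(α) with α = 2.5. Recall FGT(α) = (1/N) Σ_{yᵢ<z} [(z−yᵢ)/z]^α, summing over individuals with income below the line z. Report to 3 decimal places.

0.092

Incomes under z: ₹60,000, ₹130,000, ₹150,000, ₹170,000, ₹200,000 (q = 5 of N = 7).
Normalized shortfalls: (220000−60000)/220000 = 0.7273; (220000−130000)/220000 = 0.4091; (220000−150000)/220000 = 0.3182; (220000−170000)/220000 = 0.2273; (220000−200000)/220000 = 0.0909.
Raised to α = 2.5: 0.45107; 0.10704; 0.05711; 0.02462; 0.00249.
Sum = 0.642333; FGT(2.5) = 0.642333 / 7 = 0.092.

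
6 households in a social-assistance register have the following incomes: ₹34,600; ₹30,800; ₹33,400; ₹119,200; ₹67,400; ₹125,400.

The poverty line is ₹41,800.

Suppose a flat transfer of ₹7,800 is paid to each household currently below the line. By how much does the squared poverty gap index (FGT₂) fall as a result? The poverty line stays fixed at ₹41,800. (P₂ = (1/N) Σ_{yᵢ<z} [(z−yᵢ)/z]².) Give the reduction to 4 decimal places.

Before: below the line — ₹30,800, ₹33,400, ₹34,600; squared poverty gap index (FGT₂) = 0.023218.
After the ₹7,800 transfer: below the line — ₹38,600, ₹41,200; squared poverty gap index (FGT₂) = 0.001011.
Reduction = 0.023218 − 0.001011 = 0.0222.

0.0222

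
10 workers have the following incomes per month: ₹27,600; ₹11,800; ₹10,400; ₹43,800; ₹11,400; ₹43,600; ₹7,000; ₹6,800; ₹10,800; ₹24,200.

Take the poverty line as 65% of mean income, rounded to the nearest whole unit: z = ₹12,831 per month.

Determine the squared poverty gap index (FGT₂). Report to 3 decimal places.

Incomes under z: ₹6,800, ₹7,000, ₹10,400, ₹10,800, ₹11,400, ₹11,800 (q = 6 of N = 10).
Relative gaps: (12831−6800)/12831 = 0.4700; (12831−7000)/12831 = 0.4544; (12831−10400)/12831 = 0.1895; (12831−10800)/12831 = 0.1583; (12831−11400)/12831 = 0.1115; (12831−11800)/12831 = 0.0804.
Squared: 0.2209; 0.2065; 0.0359; 0.0251; 0.0124; 0.0065.
Sum = 0.507299; P₂ = 0.507299 / 10 = 0.051.

0.051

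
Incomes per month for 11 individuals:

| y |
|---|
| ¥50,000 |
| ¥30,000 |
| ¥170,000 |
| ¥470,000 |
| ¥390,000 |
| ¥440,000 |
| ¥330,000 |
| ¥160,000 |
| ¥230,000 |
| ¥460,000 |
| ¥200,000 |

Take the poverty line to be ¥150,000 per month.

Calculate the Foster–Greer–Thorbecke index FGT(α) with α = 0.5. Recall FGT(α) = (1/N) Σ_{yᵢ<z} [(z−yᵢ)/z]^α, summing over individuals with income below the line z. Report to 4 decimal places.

Below the line: ¥30,000, ¥50,000 (q = 2 of N = 11).
Gap ratios (z−y)/z: (150000−30000)/150000 = 0.8000; (150000−50000)/150000 = 0.6667.
Raised to α = 0.5: 0.89443; 0.81650.
Sum = 1.710924; FGT(0.5) = 1.710924 / 11 = 0.1555.

0.1555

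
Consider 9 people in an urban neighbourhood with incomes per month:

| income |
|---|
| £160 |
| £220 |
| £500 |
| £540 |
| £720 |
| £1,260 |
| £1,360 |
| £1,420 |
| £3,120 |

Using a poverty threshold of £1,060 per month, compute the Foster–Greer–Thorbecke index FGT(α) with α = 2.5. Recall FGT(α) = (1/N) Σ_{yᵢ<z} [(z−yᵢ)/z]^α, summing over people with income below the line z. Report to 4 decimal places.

0.1837

Below the line: £160, £220, £500, £540, £720 (q = 5 of N = 9).
Relative gaps: (1060−160)/1060 = 0.8491; (1060−220)/1060 = 0.7925; (1060−500)/1060 = 0.5283; (1060−540)/1060 = 0.4906; (1060−720)/1060 = 0.3208.
Raised to α = 2.5: 0.66427; 0.55903; 0.20286; 0.16856; 0.05827.
Sum = 1.652982; FGT(2.5) = 1.652982 / 9 = 0.1837.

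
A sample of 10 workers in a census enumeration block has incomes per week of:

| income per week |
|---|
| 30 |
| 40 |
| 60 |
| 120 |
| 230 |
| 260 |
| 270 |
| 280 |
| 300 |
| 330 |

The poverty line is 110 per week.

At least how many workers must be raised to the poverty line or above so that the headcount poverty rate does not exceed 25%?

1

3 of the 10 workers are poor, so H = 3/10 = 0.300.
A headcount ratio of at most 25% allows at most ⌊0.25 × 10⌋ = 2 poor workers.
So at least 3 − 2 = 1 must be lifted.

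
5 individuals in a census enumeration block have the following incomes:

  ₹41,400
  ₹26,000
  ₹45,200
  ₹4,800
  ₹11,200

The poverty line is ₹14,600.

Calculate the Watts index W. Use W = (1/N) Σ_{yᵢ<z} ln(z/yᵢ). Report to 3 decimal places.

Poor units: ₹4,800, ₹11,200 (q = 2 of N = 5).
Log gaps: ln(14600/4800) = 1.1124; ln(14600/11200) = 0.2651.
W = 1.377513 / 5 = 0.276.

0.276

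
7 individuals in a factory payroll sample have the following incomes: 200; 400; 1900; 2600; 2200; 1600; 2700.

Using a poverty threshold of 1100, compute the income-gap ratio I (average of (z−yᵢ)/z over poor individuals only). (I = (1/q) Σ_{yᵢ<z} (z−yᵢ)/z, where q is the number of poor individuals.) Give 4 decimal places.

0.7273

Incomes under z: 200, 400 (q = 2 of N = 7).
Relative gaps: 0.8182, 0.6364; sum = 1.454545.
The income-gap ratio divides by q (the poor only): 1.454545 / 2 = 0.7273.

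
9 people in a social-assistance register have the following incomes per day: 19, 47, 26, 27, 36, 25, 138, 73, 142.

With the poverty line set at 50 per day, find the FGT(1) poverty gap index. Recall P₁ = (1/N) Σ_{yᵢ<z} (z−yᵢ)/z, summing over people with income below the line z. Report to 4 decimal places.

0.2667

Incomes under z: 19, 25, 26, 27, 36, 47 (q = 6 of N = 9).
Gap ratios (z−y)/z: (50−19)/50 = 0.6200; (50−25)/50 = 0.5000; (50−26)/50 = 0.4800; (50−27)/50 = 0.4600; (50−36)/50 = 0.2800; (50−47)/50 = 0.0600.
Sum of shortfalls = 2.400000; P₁ averages over all N: 2.400000 / 9 = 0.2667.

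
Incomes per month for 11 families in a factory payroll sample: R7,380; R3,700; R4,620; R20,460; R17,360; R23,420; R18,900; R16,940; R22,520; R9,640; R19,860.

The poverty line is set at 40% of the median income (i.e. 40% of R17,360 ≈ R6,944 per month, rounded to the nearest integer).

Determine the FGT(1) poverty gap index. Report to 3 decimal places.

Below the line: R3,700, R4,620 (q = 2 of N = 11).
Shortfall ratios: (6944−3700)/6944 = 0.4672; (6944−4620)/6944 = 0.3347.
Σ = 0.801843. Dividing by the full population N = 11 gives P₁ = 0.073.

0.073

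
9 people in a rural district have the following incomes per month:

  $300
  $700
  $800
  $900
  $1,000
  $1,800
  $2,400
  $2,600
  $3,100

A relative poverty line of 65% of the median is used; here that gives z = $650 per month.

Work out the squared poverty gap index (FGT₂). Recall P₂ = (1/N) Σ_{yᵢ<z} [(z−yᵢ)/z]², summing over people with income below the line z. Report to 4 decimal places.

Incomes under z: $300 (q = 1 of N = 9).
Relative gaps: (650−300)/650 = 0.5385.
Squared: 0.2899.
Sum = 0.289941; P₂ = 0.289941 / 9 = 0.0322.

0.0322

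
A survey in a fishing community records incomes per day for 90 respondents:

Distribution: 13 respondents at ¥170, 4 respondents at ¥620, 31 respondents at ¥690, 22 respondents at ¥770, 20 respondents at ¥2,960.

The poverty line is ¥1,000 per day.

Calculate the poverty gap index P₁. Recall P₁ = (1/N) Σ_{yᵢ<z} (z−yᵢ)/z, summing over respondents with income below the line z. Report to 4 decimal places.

Incomes under z: 13×¥170, 4×¥620, 31×¥690, 22×¥770 (q = 70 of N = 90).
Gap ratios (z−y)/z: (1000−170)/1000 = 0.8300 (×13); (1000−620)/1000 = 0.3800 (×4); (1000−690)/1000 = 0.3100 (×31); (1000−770)/1000 = 0.2300 (×22).
Σ = 26.980000. Dividing by the full population N = 90 gives P₁ = 0.2998.

0.2998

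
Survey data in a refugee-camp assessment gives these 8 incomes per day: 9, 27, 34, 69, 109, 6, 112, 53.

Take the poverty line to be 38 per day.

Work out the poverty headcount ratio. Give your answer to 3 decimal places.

4 of the 8 respondents have income below 38.
H = 4/8 = 0.500.

0.500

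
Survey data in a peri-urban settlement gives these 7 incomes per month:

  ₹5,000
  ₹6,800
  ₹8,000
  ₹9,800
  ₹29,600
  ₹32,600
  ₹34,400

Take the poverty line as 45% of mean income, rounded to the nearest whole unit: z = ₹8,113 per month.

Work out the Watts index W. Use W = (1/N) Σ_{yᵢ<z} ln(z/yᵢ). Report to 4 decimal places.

0.0964

Below z: ₹5,000, ₹6,800, ₹8,000 (q = 3 of N = 7).
ln(z/y) terms: ln(8113/5000) = 0.4840; ln(8113/6800) = 0.1765; ln(8113/8000) = 0.0140.
W = 0.674601 / 7 = 0.0964.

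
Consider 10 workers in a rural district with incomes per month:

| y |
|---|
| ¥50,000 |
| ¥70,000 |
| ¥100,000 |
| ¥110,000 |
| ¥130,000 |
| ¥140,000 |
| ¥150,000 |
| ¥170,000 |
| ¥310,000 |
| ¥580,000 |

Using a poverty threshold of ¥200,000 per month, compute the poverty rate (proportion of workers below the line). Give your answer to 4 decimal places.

8 of the 10 workers have income below ¥200,000.
H = 8/10 = 0.8000.

0.8000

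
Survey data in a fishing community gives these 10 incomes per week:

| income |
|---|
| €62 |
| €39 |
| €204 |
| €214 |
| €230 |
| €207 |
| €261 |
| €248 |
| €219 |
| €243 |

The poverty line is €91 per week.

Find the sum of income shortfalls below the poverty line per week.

Below z: €39, €62 (q = 2 of N = 10).
Individual gaps: 91−39 = 52; 91−62 = 29.
Aggregate gap = €81.

€81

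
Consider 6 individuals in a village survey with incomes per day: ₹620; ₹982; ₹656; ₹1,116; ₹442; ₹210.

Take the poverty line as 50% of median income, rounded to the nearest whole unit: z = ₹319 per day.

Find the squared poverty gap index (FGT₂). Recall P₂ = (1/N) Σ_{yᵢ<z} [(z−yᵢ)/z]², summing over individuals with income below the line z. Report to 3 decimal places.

0.019

Incomes under z: ₹210 (q = 1 of N = 6).
Relative gaps: (319−210)/319 = 0.3417.
Squared: 0.1168.
Sum = 0.116754; P₂ = 0.116754 / 6 = 0.019.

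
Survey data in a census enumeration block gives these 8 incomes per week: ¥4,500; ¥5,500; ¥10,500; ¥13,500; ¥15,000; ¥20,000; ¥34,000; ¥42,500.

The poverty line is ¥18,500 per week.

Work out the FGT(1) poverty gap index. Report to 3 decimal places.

Incomes under z: ¥4,500, ¥5,500, ¥10,500, ¥13,500, ¥15,000 (q = 5 of N = 8).
Relative gaps: (18500−4500)/18500 = 0.7568; (18500−5500)/18500 = 0.7027; (18500−10500)/18500 = 0.4324; (18500−13500)/18500 = 0.2703; (18500−15000)/18500 = 0.1892.
Σ = 2.351351. Dividing by the full population N = 8 gives P₁ = 0.294.

0.294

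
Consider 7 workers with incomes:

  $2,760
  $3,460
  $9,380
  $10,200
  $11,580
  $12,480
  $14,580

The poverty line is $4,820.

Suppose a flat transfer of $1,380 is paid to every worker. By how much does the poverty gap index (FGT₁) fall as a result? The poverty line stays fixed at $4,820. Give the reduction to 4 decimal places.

0.0812

Before: below the line — $2,760, $3,460; poverty gap index (FGT₁) = 0.101363.
After the $1,380 transfer: below the line — $4,140; poverty gap index (FGT₁) = 0.020154.
Reduction = 0.101363 − 0.020154 = 0.0812.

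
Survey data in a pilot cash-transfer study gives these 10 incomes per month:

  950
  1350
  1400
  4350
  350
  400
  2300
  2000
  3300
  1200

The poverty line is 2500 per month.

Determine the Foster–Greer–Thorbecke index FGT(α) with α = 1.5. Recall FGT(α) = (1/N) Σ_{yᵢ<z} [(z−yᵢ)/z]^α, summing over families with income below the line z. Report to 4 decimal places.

0.3146

Below z: 350, 400, 950, 1200, 1350, 1400, 2000, 2300 (q = 8 of N = 10).
Shortfall ratios: (2500−350)/2500 = 0.8600; (2500−400)/2500 = 0.8400; (2500−950)/2500 = 0.6200; (2500−1200)/2500 = 0.5200; (2500−1350)/2500 = 0.4600; (2500−1400)/2500 = 0.4400; (2500−2000)/2500 = 0.2000; (2500−2300)/2500 = 0.0800.
Raised to α = 1.5: 0.79753; 0.76987; 0.48819; 0.37498; 0.31199; 0.29186; 0.08944; 0.02263.
Sum = 3.146490; FGT(1.5) = 3.146490 / 10 = 0.3146.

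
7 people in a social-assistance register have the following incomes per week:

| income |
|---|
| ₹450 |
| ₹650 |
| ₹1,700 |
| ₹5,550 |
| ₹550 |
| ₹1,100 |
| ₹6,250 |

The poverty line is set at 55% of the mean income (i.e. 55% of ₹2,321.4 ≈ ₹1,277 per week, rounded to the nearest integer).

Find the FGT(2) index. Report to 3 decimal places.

Below the line: ₹450, ₹550, ₹650, ₹1,100 (q = 4 of N = 7).
Shortfall ratios: (1277−450)/1277 = 0.6476; (1277−550)/1277 = 0.5693; (1277−650)/1277 = 0.4910; (1277−1100)/1277 = 0.1386.
Squared: 0.4194; 0.3241; 0.2411; 0.0192.
Sum = 1.003794; P₂ = 1.003794 / 7 = 0.143.

0.143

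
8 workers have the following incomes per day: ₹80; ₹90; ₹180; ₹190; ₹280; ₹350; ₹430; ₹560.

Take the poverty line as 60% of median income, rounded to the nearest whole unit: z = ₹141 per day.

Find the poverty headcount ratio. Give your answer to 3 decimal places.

2 of the 8 workers have income below ₹141.
H = 2/8 = 0.250.

0.250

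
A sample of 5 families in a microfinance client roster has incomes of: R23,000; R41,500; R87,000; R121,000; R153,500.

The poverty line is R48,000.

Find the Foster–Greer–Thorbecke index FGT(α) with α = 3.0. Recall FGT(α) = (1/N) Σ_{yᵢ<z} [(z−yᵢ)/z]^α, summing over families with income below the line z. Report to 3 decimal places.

0.029

Incomes under z: R23,000, R41,500 (q = 2 of N = 5).
Gap ratios (z−y)/z: (48000−23000)/48000 = 0.5208; (48000−41500)/48000 = 0.1354.
Raised to α = 3.0: 0.14129; 0.00248.
Sum = 0.143768; FGT(3.0) = 0.143768 / 5 = 0.029.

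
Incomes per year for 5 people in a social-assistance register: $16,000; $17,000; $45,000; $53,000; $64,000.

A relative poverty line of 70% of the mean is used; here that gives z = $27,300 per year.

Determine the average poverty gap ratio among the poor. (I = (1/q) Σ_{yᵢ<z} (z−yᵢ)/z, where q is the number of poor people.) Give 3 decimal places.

0.396

Below z: $16,000, $17,000 (q = 2 of N = 5).
Relative gaps: 0.4139, 0.3773; sum = 0.791209.
The income-gap ratio divides by q (the poor only): 0.791209 / 2 = 0.396.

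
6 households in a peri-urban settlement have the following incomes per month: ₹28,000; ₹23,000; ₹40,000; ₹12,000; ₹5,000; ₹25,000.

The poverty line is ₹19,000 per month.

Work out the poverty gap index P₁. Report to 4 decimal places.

Poor units: ₹5,000, ₹12,000 (q = 2 of N = 6).
Shortfall ratios: (19000−5000)/19000 = 0.7368; (19000−12000)/19000 = 0.3684.
Σ = 1.105263. Dividing by the full population N = 6 gives P₁ = 0.1842.

0.1842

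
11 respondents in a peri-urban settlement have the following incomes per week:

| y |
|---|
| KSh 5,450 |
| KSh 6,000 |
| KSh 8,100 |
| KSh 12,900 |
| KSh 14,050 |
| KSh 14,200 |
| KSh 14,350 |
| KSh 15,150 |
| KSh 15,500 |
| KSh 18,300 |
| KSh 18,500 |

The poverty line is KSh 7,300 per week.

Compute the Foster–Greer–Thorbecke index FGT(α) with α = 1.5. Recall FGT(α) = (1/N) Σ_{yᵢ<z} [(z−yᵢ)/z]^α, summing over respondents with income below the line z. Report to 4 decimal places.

Incomes under z: KSh 5,450, KSh 6,000 (q = 2 of N = 11).
Relative gaps: (7300−5450)/7300 = 0.2534; (7300−6000)/7300 = 0.1781.
Raised to α = 1.5: 0.12758; 0.07515.
Sum = 0.202728; FGT(1.5) = 0.202728 / 11 = 0.0184.

0.0184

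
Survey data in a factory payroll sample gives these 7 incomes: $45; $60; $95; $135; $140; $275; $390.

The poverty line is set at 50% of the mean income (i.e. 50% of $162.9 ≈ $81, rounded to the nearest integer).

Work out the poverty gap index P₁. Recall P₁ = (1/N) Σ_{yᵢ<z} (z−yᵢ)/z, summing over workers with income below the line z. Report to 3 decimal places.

0.101

Poor units: $45, $60 (q = 2 of N = 7).
Normalized shortfalls: (81−45)/81 = 0.4444; (81−60)/81 = 0.2593.
Σ = 0.703704. Dividing by the full population N = 7 gives P₁ = 0.101.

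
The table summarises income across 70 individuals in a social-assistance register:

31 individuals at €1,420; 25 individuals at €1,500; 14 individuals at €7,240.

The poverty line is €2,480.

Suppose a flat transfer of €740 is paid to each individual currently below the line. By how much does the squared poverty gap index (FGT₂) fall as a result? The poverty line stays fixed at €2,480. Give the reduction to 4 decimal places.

0.1260

Before: below the line — 31×€1,420, 25×€1,500; squared poverty gap index (FGT₂) = 0.136673.
After the €740 transfer: below the line — 31×€2,160, 25×€2,240; squared poverty gap index (FGT₂) = 0.010718.
Reduction = 0.136673 − 0.010718 = 0.1260.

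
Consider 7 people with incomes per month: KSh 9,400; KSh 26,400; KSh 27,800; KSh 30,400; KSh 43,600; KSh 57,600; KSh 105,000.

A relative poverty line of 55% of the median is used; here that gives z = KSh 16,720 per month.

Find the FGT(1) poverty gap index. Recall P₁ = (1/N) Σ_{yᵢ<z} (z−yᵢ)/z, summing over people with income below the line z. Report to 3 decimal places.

0.063

Poor units: KSh 9,400 (q = 1 of N = 7).
Shortfall ratios: (16720−9400)/16720 = 0.4378.
Sum of shortfalls = 0.437799; P₁ averages over all N: 0.437799 / 7 = 0.063.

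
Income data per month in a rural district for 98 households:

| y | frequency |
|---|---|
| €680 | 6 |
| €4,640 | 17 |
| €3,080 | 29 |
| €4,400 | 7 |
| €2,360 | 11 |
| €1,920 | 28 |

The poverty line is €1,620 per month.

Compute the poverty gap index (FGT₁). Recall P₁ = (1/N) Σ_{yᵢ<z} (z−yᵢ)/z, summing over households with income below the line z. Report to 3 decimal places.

Incomes under z: 6×€680 (q = 6 of N = 98).
Shortfall ratios: (1620−680)/1620 = 0.5802 (×6).
Sum of shortfalls = 3.481481; P₁ averages over all N: 3.481481 / 98 = 0.036.

0.036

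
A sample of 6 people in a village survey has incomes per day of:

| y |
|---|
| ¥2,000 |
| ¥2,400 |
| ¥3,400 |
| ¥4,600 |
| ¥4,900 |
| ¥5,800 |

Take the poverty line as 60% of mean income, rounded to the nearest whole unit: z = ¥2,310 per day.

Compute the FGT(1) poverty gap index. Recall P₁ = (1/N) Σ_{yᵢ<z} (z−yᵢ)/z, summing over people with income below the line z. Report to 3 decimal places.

0.022

Below the line: ¥2,000 (q = 1 of N = 6).
Shortfall ratios: (2310−2000)/2310 = 0.1342.
Σ = 0.134199. Dividing by the full population N = 6 gives P₁ = 0.022.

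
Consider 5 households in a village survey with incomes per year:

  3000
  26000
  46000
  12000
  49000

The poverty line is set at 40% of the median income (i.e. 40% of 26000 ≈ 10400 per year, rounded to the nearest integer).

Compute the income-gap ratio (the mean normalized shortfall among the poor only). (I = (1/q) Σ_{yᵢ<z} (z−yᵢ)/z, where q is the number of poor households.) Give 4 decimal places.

0.7115

Below the line: 3000 (q = 1 of N = 5).
Relative gaps: 0.7115; sum = 0.711538.
I averages over the q = 1 poor units only: 0.711538 / 1 = 0.7115.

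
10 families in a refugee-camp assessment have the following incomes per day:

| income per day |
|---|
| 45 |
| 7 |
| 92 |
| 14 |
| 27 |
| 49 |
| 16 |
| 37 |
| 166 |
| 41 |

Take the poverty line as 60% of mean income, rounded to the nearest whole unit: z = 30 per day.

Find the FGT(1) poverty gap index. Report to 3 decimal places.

0.187

Below z: 7, 14, 16, 27 (q = 4 of N = 10).
Normalized shortfalls: (30−7)/30 = 0.7667; (30−14)/30 = 0.5333; (30−16)/30 = 0.4667; (30−27)/30 = 0.1000.
Σ = 1.866667. Dividing by the full population N = 10 gives P₁ = 0.187.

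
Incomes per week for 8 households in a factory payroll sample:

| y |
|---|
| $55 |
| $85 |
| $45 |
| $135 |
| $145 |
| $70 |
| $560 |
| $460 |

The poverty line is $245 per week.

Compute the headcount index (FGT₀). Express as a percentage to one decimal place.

6 of the 8 households have income below $245.
H = 6/8 = 75.0%.

75.0%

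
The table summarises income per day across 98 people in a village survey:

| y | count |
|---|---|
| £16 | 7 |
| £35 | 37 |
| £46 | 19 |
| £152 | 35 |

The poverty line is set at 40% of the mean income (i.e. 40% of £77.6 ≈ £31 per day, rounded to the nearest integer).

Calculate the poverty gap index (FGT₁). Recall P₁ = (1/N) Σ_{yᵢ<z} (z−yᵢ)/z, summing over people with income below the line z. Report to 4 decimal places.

Poor units: 7×£16 (q = 7 of N = 98).
Relative gaps: (31−16)/31 = 0.4839 (×7).
Sum of shortfalls = 3.387097; P₁ averages over all N: 3.387097 / 98 = 0.0346.

0.0346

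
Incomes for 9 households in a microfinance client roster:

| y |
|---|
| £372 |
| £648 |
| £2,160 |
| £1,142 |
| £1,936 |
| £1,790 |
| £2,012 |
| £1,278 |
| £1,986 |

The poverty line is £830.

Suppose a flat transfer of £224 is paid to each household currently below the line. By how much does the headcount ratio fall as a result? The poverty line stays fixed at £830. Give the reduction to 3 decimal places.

0.111

Before: below the line — £372, £648; headcount ratio = 0.22222.
After the £224 transfer: below the line — £596; headcount ratio = 0.11111.
Reduction = 0.22222 − 0.11111 = 0.111.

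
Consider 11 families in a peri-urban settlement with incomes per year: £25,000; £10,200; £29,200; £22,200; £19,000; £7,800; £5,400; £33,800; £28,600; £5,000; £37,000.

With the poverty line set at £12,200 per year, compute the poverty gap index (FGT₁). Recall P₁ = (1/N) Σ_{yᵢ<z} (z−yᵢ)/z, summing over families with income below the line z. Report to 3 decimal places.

Poor units: £5,000, £5,400, £7,800, £10,200 (q = 4 of N = 11).
Gap ratios (z−y)/z: (12200−5000)/12200 = 0.5902; (12200−5400)/12200 = 0.5574; (12200−7800)/12200 = 0.3607; (12200−10200)/12200 = 0.1639.
Σ = 1.672131. Dividing by the full population N = 11 gives P₁ = 0.152.

0.152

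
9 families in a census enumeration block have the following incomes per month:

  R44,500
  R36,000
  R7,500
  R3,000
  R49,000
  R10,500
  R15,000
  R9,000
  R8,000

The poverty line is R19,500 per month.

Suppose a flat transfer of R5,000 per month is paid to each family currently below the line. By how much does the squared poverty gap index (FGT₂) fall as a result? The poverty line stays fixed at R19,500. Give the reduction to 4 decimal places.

Before: below the line — R3,000, R7,500, R8,000, R9,000, R10,500, R15,000; squared poverty gap index (FGT₂) = 0.222076.
After the R5,000 transfer: below the line — R8,000, R12,500, R13,000, R14,000, R15,500; squared poverty gap index (FGT₂) = 0.078822.
Reduction = 0.222076 − 0.078822 = 0.1433.

0.1433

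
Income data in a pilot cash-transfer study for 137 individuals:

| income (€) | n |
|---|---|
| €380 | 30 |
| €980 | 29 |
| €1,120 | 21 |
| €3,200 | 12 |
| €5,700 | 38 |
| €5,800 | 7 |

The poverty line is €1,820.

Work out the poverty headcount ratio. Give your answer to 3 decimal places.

80 of the 137 individuals have income below €1,820.
H = 80/137 = 0.584.

0.584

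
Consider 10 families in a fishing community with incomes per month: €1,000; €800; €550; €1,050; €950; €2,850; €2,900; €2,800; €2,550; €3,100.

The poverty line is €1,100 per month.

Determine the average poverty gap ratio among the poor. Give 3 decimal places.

0.209

Incomes under z: €550, €800, €950, €1,000, €1,050 (q = 5 of N = 10).
Relative gaps: 0.5000, 0.2727, 0.1364, 0.0909, 0.0455; sum = 1.045455.
I averages over the q = 5 poor units only: 1.045455 / 5 = 0.209.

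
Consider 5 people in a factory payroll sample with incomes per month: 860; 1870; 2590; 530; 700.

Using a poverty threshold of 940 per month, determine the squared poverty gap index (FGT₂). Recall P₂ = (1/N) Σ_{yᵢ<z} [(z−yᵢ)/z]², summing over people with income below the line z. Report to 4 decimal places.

Poor units: 530, 700, 860 (q = 3 of N = 5).
Gap ratios (z−y)/z: (940−530)/940 = 0.4362; (940−700)/940 = 0.2553; (940−860)/940 = 0.0851.
Squared: 0.1902; 0.0652; 0.0072.
Sum = 0.262675; P₂ = 0.262675 / 5 = 0.0525.

0.0525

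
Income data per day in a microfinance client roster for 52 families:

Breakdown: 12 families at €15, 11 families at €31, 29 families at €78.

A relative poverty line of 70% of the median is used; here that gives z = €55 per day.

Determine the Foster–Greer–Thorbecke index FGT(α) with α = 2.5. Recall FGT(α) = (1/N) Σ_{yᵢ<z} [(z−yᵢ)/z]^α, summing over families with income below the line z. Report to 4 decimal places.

0.1307

Incomes under z: 12×€15, 11×€31 (q = 23 of N = 52).
Relative gaps: (55−15)/55 = 0.7273 (×12); (55−31)/55 = 0.4364 (×11).
Raised to α = 2.5: 0.45107 (×12); 0.12578 (×11).
Sum = 6.796443; FGT(2.5) = 6.796443 / 52 = 0.1307.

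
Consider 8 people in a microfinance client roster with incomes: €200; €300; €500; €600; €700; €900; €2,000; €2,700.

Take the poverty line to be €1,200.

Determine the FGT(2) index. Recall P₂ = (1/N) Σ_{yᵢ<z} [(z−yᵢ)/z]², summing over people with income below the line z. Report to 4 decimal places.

Below the line: €200, €300, €500, €600, €700, €900 (q = 6 of N = 8).
Shortfall ratios: (1200−200)/1200 = 0.8333; (1200−300)/1200 = 0.7500; (1200−500)/1200 = 0.5833; (1200−600)/1200 = 0.5000; (1200−700)/1200 = 0.4167; (1200−900)/1200 = 0.2500.
Squared: 0.6944; 0.5625; 0.3403; 0.2500; 0.1736; 0.0625.
Sum = 2.083333; P₂ = 2.083333 / 8 = 0.2604.

0.2604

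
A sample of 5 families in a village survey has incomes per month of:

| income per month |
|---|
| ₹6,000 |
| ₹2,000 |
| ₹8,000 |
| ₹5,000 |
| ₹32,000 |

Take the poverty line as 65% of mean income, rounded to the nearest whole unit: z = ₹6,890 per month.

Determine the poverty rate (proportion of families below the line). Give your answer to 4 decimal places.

3 of the 5 families have income below ₹6,890.
H = 3/5 = 0.6000.

0.6000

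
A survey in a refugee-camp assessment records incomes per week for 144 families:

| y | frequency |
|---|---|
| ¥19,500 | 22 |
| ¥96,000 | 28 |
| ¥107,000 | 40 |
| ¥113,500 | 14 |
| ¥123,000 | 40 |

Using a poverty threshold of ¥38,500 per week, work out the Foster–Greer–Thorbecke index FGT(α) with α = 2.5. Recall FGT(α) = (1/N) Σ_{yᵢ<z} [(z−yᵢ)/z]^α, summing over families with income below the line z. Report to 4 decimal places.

0.0261

Below the line: 22×¥19,500 (q = 22 of N = 144).
Normalized shortfalls: (38500−19500)/38500 = 0.4935 (×22).
Raised to α = 2.5: 0.17109 (×22).
Sum = 3.764045; FGT(2.5) = 3.764045 / 144 = 0.0261.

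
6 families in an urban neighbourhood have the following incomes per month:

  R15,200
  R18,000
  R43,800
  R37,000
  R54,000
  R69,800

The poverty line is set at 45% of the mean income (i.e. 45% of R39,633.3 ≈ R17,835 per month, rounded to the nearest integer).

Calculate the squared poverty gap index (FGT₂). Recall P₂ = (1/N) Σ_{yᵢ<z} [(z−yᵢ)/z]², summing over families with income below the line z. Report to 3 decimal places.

Incomes under z: R15,200 (q = 1 of N = 6).
Shortfall ratios: (17835−15200)/17835 = 0.1477.
Squared: 0.0218.
Sum = 0.021828; P₂ = 0.021828 / 6 = 0.004.

0.004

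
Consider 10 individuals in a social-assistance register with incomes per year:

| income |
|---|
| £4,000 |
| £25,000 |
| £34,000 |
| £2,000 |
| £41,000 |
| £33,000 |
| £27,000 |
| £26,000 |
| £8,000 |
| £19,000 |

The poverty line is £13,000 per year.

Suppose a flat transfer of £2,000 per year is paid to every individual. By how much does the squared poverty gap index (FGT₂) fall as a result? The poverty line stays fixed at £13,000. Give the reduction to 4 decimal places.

0.0521

Before: below the line — £2,000, £4,000, £8,000; squared poverty gap index (FGT₂) = 0.134320.
After the £2,000 transfer: below the line — £4,000, £6,000, £10,000; squared poverty gap index (FGT₂) = 0.082249.
Reduction = 0.134320 − 0.082249 = 0.0521.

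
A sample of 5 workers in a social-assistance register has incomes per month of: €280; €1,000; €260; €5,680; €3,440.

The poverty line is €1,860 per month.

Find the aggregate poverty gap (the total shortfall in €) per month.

€4,040

Poor units: €260, €280, €1,000 (q = 3 of N = 5).
Individual gaps: 1860−260 = 1600; 1860−280 = 1580; 1860−1000 = 860.
Aggregate gap = €4,040.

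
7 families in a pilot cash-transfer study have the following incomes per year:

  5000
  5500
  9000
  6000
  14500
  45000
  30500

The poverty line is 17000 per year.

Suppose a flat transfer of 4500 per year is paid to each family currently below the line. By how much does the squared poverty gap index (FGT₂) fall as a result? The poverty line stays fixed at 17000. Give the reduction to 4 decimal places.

0.1521

Before: below the line — 5000, 5500, 6000, 9000, 14500; squared poverty gap index (FGT₂) = 0.231092.
After the 4500 transfer: below the line — 9500, 10000, 10500, 13500; squared poverty gap index (FGT₂) = 0.078967.
Reduction = 0.231092 − 0.078967 = 0.1521.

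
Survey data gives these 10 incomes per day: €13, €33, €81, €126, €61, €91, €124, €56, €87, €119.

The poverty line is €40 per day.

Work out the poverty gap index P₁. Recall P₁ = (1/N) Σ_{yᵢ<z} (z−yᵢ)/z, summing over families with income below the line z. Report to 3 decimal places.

Below the line: €13, €33 (q = 2 of N = 10).
Normalized shortfalls: (40−13)/40 = 0.6750; (40−33)/40 = 0.1750.
Σ = 0.850000. Dividing by the full population N = 10 gives P₁ = 0.085.

0.085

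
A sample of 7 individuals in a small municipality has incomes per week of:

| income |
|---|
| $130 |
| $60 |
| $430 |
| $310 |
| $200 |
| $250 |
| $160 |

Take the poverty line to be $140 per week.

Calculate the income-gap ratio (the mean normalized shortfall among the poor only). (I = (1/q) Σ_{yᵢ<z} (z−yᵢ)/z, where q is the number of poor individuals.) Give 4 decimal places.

Below the line: $60, $130 (q = 2 of N = 7).
Relative gaps: 0.5714, 0.0714; sum = 0.642857.
I averages over the q = 2 poor units only: 0.642857 / 2 = 0.3214.

0.3214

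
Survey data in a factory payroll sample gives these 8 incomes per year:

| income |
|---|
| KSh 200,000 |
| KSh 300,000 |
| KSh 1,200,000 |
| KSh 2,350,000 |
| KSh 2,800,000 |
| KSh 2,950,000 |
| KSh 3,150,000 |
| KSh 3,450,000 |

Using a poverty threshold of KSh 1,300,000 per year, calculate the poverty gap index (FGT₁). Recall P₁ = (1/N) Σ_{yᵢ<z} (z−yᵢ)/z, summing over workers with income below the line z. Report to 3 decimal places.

Below the line: KSh 200,000, KSh 300,000, KSh 1,200,000 (q = 3 of N = 8).
Shortfall ratios: (1300000−200000)/1300000 = 0.8462; (1300000−300000)/1300000 = 0.7692; (1300000−1200000)/1300000 = 0.0769.
Sum of shortfalls = 1.692308; P₁ averages over all N: 1.692308 / 8 = 0.212.

0.212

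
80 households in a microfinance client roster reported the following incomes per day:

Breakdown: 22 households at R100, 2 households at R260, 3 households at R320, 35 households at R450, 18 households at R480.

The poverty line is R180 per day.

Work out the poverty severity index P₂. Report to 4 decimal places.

0.0543

Incomes under z: 22×R100 (q = 22 of N = 80).
Relative gaps: (180−100)/180 = 0.4444 (×22).
Squared: 0.1975 (×22).
Sum = 4.345679; P₂ = 4.345679 / 80 = 0.0543.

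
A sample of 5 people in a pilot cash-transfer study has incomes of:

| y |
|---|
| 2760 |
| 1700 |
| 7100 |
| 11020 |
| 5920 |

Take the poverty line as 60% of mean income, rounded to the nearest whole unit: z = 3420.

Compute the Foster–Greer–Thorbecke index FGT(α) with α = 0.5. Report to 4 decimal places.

Below z: 1700, 2760 (q = 2 of N = 5).
Normalized shortfalls: (3420−1700)/3420 = 0.5029; (3420−2760)/3420 = 0.1930.
Raised to α = 0.5: 0.70917; 0.43930.
Sum = 1.148469; FGT(0.5) = 1.148469 / 5 = 0.2297.

0.2297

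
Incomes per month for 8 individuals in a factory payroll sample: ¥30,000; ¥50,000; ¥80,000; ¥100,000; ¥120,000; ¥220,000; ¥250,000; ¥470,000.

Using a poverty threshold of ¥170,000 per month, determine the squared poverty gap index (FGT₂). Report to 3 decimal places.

0.214

Below z: ¥30,000, ¥50,000, ¥80,000, ¥100,000, ¥120,000 (q = 5 of N = 8).
Gap ratios (z−y)/z: (170000−30000)/170000 = 0.8235; (170000−50000)/170000 = 0.7059; (170000−80000)/170000 = 0.5294; (170000−100000)/170000 = 0.4118; (170000−120000)/170000 = 0.2941.
Squared: 0.6782; 0.4983; 0.2803; 0.1696; 0.0865.
Sum = 1.712803; P₂ = 1.712803 / 8 = 0.214.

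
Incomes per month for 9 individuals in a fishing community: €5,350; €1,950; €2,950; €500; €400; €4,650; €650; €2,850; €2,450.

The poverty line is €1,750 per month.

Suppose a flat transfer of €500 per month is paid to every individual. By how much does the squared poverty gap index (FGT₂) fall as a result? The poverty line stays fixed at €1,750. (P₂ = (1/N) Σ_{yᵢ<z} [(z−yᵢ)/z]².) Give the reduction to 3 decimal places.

0.107

Before: below the line — €400, €500, €650; squared poverty gap index (FGT₂) = 0.16671.
After the €500 transfer: below the line — €900, €1,000, €1,150; squared poverty gap index (FGT₂) = 0.05968.
Reduction = 0.16671 − 0.05968 = 0.107.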